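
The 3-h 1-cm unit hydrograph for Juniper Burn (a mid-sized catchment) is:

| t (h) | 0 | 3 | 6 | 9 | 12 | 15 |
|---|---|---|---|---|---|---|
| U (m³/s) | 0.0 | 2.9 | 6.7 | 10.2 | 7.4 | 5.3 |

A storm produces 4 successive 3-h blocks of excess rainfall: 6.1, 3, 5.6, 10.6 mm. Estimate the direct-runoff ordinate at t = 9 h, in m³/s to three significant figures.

Q ≈ 9.86 m³/s

By discrete convolution, Q_j = Σ (P_i / 10 mm) · U_{j−i}.
At t = 9 h (j=3): Q = (6.1/10)·10.2 + (3/10)·6.7 + (5.6/10)·2.9 + (10.6/10)·0.0 = 9.86 m³/s.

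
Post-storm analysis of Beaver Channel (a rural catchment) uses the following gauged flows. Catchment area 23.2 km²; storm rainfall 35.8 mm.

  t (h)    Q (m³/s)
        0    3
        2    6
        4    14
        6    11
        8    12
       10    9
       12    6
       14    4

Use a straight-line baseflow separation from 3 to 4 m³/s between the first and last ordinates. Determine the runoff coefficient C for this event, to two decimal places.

ΣQ_DR = 37.00 m³/s; V = ΣQ_DR·Δt = 2.664 × 10^5 m³.
Runoff depth d = V / A = 11.48 mm.
C = d / P = 11.48 / 35.8 = 0.32.

C ≈ 0.32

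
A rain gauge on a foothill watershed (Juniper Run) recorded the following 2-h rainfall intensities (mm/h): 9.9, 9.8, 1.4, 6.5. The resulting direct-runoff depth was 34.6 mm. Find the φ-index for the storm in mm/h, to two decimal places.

Only the 3 blocks with intensity above φ contribute runoff: 9.9, 9.8, 6.5 mm/h.
Σ(I−φ)·Δt = d  ⇒  (9.9+9.8+6.5 − 3φ)·2 = 34.6
φ = (26.20 − 34.6/2) / 3 = 2.97 mm/h.

φ ≈ 2.97 mm/h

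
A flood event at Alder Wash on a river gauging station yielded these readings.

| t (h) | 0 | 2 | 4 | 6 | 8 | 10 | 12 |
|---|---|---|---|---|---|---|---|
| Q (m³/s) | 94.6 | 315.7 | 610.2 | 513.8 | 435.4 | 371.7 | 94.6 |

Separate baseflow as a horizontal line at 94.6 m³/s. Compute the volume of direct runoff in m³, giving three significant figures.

Direct-runoff ordinates (Q − Q_b): 0.0, 221.1, 515.6, 419.2, 340.8, 277.1, 0.0 m³/s.
ΣQ_DR = 1774 m³/s.
With Δt = 2 h = 7200 s, V = ΣQ_DR · Δt = 1774 × 7200 = 1.28 × 10^7 m³.

V ≈ 1.28 × 10^7 m³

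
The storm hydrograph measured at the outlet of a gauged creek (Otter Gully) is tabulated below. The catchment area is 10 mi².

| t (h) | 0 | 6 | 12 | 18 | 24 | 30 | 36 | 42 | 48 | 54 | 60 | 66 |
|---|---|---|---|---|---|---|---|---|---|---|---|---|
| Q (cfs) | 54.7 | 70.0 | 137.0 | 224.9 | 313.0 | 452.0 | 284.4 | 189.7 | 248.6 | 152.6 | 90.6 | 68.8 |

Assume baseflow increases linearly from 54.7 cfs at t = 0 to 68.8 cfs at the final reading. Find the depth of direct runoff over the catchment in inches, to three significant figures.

Direct runoff: 0.00, 14.02, 79.74, 166.35, 253.17, 390.89, 222.01, 126.03, 183.65, 86.36, 23.08, 0.00 cfs; ΣQ_DR = 1545 cfs.
V = ΣQ_DR · Δt = 1545 × 21600 s = 3.338 × 10^7 ft³.
Over A = 10 mi², depth = V / A = 1.44 in.

d ≈ 1.44 in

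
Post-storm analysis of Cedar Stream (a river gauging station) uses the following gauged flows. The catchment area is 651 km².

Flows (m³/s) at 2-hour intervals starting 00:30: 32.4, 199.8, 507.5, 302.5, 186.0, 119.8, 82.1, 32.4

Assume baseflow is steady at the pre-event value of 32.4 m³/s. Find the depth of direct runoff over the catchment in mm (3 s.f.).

Direct runoff: 0.0, 167.4, 475.1, 270.1, 153.6, 87.4, 49.7, 0.0 m³/s; ΣQ_DR = 1203 m³/s.
V = ΣQ_DR · Δt = 1203 × 7200 s = 8.664 × 10^6 m³.
Over A = 651 km², depth = V / A = 13.3 mm.

d ≈ 13.3 mm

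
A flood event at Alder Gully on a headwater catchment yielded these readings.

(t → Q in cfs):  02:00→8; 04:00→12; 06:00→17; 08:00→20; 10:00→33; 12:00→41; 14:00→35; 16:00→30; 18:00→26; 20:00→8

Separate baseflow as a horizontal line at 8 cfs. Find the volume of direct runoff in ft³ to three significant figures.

V ≈ 1.08 × 10^6 ft³

Direct-runoff ordinates (Q − Q_b): 0.0, 4.0, 9.0, 12.0, 25.0, 33.0, 27.0, 22.0, 18.0, 0.0 cfs.
ΣQ_DR = 150.0 cfs.
With Δt = 2 h = 7200 s, V = ΣQ_DR · Δt = 150.0 × 7200 = 1.08 × 10^6 ft³.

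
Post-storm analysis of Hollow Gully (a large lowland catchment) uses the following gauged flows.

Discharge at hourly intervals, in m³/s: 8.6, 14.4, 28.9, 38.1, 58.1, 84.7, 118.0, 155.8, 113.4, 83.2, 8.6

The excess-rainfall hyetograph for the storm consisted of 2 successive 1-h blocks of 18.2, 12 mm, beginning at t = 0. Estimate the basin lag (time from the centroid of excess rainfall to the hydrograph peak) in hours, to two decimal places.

t_L ≈ 6.10 h

Centroid of excess rainfall: t_c = Σ P_i·t̄_i / ΣP_i = 0.8974 h (block centres at 0.5, 1.5 h).
Hydrograph peak occurs at t = 7 h, so basin lag t_L = 7 − 0.8974 = 6.10 h.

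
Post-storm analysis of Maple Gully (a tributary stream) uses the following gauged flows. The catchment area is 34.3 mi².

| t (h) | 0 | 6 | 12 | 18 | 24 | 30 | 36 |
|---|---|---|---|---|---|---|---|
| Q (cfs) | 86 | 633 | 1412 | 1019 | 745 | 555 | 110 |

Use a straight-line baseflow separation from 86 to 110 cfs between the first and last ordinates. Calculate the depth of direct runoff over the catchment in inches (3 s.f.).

d ≈ 1.05 in

Direct runoff: 0.00, 543.00, 1318.00, 921.00, 643.00, 449.00, 0.00 cfs; ΣQ_DR = 3874 cfs.
V = ΣQ_DR · Δt = 3874 × 21600 s = 8.368 × 10^7 ft³.
Over A = 34.3 mi², depth = V / A = 1.05 in.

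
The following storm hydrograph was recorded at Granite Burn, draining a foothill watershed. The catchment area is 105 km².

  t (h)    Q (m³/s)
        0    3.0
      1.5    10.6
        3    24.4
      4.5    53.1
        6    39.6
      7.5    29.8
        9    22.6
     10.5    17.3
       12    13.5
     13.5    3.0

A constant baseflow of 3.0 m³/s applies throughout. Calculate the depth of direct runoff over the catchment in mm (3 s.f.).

d ≈ 9.61 mm

Direct runoff: 0.0, 7.6, 21.4, 50.1, 36.6, 26.8, 19.6, 14.3, 10.5, 0.0 m³/s; ΣQ_DR = 186.9 m³/s.
V = ΣQ_DR · Δt = 186.9 × 5400 s = 1.009 × 10^6 m³.
Over A = 105 km², depth = V / A = 9.61 mm.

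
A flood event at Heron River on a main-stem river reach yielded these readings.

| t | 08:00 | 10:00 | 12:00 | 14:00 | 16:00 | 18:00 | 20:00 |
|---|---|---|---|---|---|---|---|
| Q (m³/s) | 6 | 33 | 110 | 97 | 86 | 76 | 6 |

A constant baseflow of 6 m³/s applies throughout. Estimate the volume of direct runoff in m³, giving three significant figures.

V ≈ 2.68 × 10^6 m³

Direct-runoff ordinates (Q − Q_b): 0.0, 27.0, 104.0, 91.0, 80.0, 70.0, 0.0 m³/s.
ΣQ_DR = 372.0 m³/s.
With Δt = 2 h = 7200 s, V = ΣQ_DR · Δt = 372.0 × 7200 = 2.68 × 10^6 m³.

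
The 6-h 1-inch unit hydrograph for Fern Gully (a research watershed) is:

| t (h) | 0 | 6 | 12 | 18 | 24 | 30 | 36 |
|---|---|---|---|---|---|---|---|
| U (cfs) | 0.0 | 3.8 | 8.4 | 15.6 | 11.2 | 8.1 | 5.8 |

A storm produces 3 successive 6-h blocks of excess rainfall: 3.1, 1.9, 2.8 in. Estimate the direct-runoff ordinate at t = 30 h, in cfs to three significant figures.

By discrete convolution, Q_j = Σ (P_i / 1 in) · U_{j−i}.
At t = 30 h (j=5): Q = (3.1/1)·8.1 + (1.9/1)·11.2 + (2.8/1)·15.6 = 90.1 cfs.

Q ≈ 90.1 cfs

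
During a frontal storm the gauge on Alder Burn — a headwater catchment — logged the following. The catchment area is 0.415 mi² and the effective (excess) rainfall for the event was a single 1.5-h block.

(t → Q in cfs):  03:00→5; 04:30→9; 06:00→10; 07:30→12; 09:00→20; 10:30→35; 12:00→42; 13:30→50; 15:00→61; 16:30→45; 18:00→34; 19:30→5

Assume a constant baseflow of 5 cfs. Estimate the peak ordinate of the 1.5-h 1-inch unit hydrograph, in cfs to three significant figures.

Direct runoff: 0.0, 4.0, 5.0, 7.0, 15.0, 30.0, 37.0, 45.0, 56.0, 40.0, 29.0, 0.0 cfs; ΣQ_DR = 268.0 cfs, peak = 56.0 cfs.
Runoff depth d = ΣQ_DR·Δt / A = 268.0 × 5400 / (0.415 mi²) = 1.501 in.
The 1-inch UH is the DRH scaled by (1 in)/d, so U_p = 56.0 × 1/1.501 = 37.3 cfs.

U_p ≈ 37.3 cfs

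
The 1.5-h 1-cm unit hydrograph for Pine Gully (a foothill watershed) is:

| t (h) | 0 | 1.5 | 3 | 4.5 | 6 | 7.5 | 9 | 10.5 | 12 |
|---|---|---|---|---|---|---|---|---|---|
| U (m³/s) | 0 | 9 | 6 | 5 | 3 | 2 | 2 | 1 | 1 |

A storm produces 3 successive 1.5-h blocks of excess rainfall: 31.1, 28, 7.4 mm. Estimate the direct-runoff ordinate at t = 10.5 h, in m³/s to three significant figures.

By discrete convolution, Q_j = Σ (P_i / 10 mm) · U_{j−i}.
At t = 10.5 h (j=7): Q = (31.1/10)·1 + (28/10)·2 + (7.4/10)·2 = 10.2 m³/s.

Q ≈ 10.2 m³/s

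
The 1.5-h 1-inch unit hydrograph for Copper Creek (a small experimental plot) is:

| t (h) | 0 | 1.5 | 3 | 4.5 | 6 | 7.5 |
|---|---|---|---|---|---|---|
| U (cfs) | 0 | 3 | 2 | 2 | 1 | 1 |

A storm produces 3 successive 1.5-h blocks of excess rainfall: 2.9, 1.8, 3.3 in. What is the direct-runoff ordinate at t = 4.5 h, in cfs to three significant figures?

By discrete convolution, Q_j = Σ (P_i / 1 in) · U_{j−i}.
At t = 4.5 h (j=3): Q = (2.9/1)·2 + (1.8/1)·2 + (3.3/1)·3 = 19.3 cfs.

Q ≈ 19.3 cfs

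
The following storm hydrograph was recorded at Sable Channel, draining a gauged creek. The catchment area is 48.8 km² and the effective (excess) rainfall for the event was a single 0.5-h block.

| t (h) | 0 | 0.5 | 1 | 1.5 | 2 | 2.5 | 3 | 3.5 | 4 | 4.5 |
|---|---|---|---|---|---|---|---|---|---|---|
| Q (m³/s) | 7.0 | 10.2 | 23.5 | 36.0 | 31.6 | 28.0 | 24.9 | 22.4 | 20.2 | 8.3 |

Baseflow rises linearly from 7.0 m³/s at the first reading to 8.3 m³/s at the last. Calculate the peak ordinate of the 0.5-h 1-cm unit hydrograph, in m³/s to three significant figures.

U_p ≈ 57.1 m³/s

Direct runoff: 0.00, 3.06, 16.21, 28.57, 24.02, 20.28, 17.03, 14.39, 12.04, 0.00 m³/s; ΣQ_DR = 135.6 m³/s, peak = 28.57 m³/s.
Runoff depth d = ΣQ_DR·Δt / A = 135.6 × 1800 / (48.8 km²) = 5.002 mm.
The 1-cm UH is the DRH scaled by (10 mm)/d, so U_p = 28.57 × 10/5.002 = 57.1 m³/s.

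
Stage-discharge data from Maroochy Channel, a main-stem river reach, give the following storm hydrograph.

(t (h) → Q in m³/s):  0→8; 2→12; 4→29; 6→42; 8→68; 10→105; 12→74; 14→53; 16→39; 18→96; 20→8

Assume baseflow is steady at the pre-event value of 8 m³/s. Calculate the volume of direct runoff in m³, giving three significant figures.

V ≈ 3.21 × 10^6 m³

Direct-runoff ordinates (Q − Q_b): 0.0, 4.0, 21.0, 34.0, 60.0, 97.0, 66.0, 45.0, 31.0, 88.0, 0.0 m³/s.
ΣQ_DR = 446.0 m³/s.
With Δt = 2 h = 7200 s, V = ΣQ_DR · Δt = 446.0 × 7200 = 3.21 × 10^6 m³.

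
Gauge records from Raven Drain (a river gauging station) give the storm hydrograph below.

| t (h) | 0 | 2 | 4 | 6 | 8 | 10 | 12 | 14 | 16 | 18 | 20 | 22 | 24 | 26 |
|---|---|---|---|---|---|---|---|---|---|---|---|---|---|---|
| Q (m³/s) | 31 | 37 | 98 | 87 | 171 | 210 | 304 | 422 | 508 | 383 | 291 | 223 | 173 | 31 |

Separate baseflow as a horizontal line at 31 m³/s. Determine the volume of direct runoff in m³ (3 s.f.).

V ≈ 1.83 × 10^7 m³

Direct-runoff ordinates (Q − Q_b): 0.0, 6.0, 67.0, 56.0, 140.0, 179.0, 273.0, 391.0, 477.0, 352.0, 260.0, 192.0, 142.0, 0.0 m³/s.
ΣQ_DR = 2535 m³/s.
With Δt = 2 h = 7200 s, V = ΣQ_DR · Δt = 2535 × 7200 = 1.83 × 10^7 m³.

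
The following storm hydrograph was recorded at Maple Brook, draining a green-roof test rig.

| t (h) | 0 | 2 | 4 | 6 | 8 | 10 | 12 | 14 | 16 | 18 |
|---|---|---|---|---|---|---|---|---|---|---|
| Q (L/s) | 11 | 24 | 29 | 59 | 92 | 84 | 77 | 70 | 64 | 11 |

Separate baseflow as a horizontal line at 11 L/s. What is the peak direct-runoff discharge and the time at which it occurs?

Q_p = 81.0 L/s at t = 8 h

Subtracting baseflow gives direct-runoff ordinates: 0.0, 13.0, 18.0, 48.0, 81.0, 73.0, 66.0, 59.0, 53.0, 0.0 L/s.
The maximum is 81.0 L/s, occurring at the reading for t = 8 h.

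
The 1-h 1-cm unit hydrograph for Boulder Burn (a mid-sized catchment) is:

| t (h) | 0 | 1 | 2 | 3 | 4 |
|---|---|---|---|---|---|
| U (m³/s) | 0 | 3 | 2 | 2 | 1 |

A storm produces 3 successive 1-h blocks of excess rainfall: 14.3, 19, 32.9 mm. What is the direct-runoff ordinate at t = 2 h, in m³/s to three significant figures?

Q ≈ 8.56 m³/s

By discrete convolution, Q_j = Σ (P_i / 10 mm) · U_{j−i}.
At t = 2 h (j=2): Q = (14.3/10)·2 + (19/10)·3 + (32.9/10)·0 = 8.56 m³/s.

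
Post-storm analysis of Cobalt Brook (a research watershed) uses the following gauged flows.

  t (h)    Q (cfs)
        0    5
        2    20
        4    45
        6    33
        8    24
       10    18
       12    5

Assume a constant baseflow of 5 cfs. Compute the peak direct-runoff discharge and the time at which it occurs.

Subtracting baseflow gives direct-runoff ordinates: 0.0, 15.0, 40.0, 28.0, 19.0, 13.0, 0.0 cfs.
The maximum is 40.0 cfs, occurring at the reading for t = 4 h.

Q_p = 40.0 cfs at t = 4 h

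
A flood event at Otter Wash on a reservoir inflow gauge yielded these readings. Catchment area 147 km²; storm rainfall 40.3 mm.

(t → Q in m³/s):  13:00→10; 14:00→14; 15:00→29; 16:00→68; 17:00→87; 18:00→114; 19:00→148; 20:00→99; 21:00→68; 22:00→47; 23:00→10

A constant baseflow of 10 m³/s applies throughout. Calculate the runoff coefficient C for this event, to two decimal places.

C ≈ 0.35

ΣQ_DR = 584.0 m³/s; V = ΣQ_DR·Δt = 2.102 × 10^6 m³.
Runoff depth d = V / A = 14.30 mm.
C = d / P = 14.30 / 40.3 = 0.35.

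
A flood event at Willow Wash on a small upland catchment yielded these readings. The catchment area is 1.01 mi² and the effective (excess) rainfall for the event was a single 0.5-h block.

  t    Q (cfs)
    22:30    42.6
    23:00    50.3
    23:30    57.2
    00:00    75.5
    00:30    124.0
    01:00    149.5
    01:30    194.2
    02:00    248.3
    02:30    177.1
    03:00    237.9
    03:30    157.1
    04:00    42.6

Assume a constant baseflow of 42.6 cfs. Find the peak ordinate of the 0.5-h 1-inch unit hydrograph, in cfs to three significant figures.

U_p ≈ 257 cfs

Direct runoff: 0.0, 7.7, 14.6, 32.9, 81.4, 106.9, 151.6, 205.7, 134.5, 195.3, 114.5, 0.0 cfs; ΣQ_DR = 1045 cfs, peak = 205.7 cfs.
Runoff depth d = ΣQ_DR·Δt / A = 1045 × 1800 / (1.01 mi²) = 0.8017 in.
The 1-inch UH is the DRH scaled by (1 in)/d, so U_p = 205.7 × 1/0.8017 = 257 cfs.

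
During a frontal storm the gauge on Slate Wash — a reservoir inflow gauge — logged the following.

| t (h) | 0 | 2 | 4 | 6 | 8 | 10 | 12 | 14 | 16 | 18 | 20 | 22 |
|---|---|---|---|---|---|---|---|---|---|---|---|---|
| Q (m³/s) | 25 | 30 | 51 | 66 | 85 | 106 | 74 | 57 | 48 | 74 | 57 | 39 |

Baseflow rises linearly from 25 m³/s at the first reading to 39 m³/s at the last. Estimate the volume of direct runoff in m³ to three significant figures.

V ≈ 2.36 × 10^6 m³

Direct-runoff ordinates (Q − Q_b): 0.00, 3.73, 23.45, 37.18, 54.91, 74.64, 41.36, 23.09, 12.82, 37.55, 19.27, 0.00 m³/s.
ΣQ_DR = 328.0 m³/s.
With Δt = 2 h = 7200 s, V = ΣQ_DR · Δt = 328.0 × 7200 = 2.36 × 10^6 m³.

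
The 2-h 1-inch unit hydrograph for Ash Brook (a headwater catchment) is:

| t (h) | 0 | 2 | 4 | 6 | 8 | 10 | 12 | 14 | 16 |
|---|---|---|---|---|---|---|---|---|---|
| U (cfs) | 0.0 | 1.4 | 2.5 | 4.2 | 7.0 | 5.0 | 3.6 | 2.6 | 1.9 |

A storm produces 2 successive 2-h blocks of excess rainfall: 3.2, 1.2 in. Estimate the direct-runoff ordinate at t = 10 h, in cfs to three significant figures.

Q ≈ 24.4 cfs

By discrete convolution, Q_j = Σ (P_i / 1 in) · U_{j−i}.
At t = 10 h (j=5): Q = (3.2/1)·5.0 + (1.2/1)·7.0 = 24.4 cfs.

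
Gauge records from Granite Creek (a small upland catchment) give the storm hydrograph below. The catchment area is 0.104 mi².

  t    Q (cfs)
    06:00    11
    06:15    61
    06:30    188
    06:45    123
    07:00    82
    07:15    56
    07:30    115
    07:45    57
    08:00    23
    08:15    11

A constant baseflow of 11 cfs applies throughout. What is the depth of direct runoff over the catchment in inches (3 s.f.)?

Direct runoff: 0.0, 50.0, 177.0, 112.0, 71.0, 45.0, 104.0, 46.0, 12.0, 0.0 cfs; ΣQ_DR = 617.0 cfs.
V = ΣQ_DR · Δt = 617.0 × 900 s = 5.553 × 10^5 ft³.
Over A = 0.104 mi², depth = V / A = 2.30 in.

d ≈ 2.30 in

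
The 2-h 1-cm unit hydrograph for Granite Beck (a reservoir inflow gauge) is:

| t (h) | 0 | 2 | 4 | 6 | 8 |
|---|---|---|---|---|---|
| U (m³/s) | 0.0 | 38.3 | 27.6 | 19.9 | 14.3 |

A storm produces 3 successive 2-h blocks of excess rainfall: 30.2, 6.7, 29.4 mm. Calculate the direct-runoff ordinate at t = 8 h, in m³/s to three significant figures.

Q ≈ 138 m³/s

By discrete convolution, Q_j = Σ (P_i / 10 mm) · U_{j−i}.
At t = 8 h (j=4): Q = (30.2/10)·14.3 + (6.7/10)·19.9 + (29.4/10)·27.6 = 138 m³/s.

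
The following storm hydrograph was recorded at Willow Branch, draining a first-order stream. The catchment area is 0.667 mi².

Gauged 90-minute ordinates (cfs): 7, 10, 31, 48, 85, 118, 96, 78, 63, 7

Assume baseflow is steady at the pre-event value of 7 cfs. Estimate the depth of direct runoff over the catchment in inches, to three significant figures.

Direct runoff: 0.0, 3.0, 24.0, 41.0, 78.0, 111.0, 89.0, 71.0, 56.0, 0.0 cfs; ΣQ_DR = 473.0 cfs.
V = ΣQ_DR · Δt = 473.0 × 5400 s = 2.554 × 10^6 ft³.
Over A = 0.667 mi², depth = V / A = 1.65 in.

d ≈ 1.65 in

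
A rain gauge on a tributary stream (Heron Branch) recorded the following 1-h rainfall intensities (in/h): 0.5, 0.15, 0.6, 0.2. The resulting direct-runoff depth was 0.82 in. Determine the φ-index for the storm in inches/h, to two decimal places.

φ ≈ 0.16 in/h

Only the 3 blocks with intensity above φ contribute runoff: 0.5, 0.6, 0.2 in/h.
Σ(I−φ)·Δt = d  ⇒  (0.5+0.6+0.2 − 3φ)·1 = 0.82
φ = (1.300 − 0.82/1) / 3 = 0.16 in/h.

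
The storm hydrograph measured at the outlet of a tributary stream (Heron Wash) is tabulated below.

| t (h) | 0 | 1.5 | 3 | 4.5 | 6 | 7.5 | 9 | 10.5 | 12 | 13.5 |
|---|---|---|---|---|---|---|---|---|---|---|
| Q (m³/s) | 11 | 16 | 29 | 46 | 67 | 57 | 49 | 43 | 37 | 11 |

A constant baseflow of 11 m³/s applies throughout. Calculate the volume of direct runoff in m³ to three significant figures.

Direct-runoff ordinates (Q − Q_b): 0.0, 5.0, 18.0, 35.0, 56.0, 46.0, 38.0, 32.0, 26.0, 0.0 m³/s.
ΣQ_DR = 256.0 m³/s.
With Δt = 1.5 h = 5400 s, V = ΣQ_DR · Δt = 256.0 × 5400 = 1.38 × 10^6 m³.

V ≈ 1.38 × 10^6 m³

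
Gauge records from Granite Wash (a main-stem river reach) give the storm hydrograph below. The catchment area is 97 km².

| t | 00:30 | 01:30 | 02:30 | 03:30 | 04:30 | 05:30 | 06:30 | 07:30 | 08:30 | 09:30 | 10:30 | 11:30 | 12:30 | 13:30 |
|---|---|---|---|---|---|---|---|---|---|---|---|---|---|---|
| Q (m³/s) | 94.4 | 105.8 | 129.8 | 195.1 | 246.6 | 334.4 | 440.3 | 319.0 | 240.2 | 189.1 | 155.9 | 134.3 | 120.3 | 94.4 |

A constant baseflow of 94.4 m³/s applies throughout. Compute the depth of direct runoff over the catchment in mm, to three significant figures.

d ≈ 54.9 mm

Direct runoff: 0.0, 11.4, 35.4, 100.7, 152.2, 240.0, 345.9, 224.6, 145.8, 94.7, 61.5, 39.9, 25.9, 0.0 m³/s; ΣQ_DR = 1478 m³/s.
V = ΣQ_DR · Δt = 1478 × 3600 s = 5.321 × 10^6 m³.
Over A = 97 km², depth = V / A = 54.9 mm.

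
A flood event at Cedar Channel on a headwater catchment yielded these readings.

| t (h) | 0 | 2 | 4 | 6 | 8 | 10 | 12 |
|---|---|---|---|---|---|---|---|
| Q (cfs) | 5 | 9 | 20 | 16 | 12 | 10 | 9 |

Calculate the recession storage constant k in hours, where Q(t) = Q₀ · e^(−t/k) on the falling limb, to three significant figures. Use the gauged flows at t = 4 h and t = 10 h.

On the falling limb, Q drops from 20 to 10 cfs between t = 4 h and t = 10 h (Δt = 6 h).
k = −Δt / ln(Q₂/Q₁) = −6 / ln(10/20) = 8.66 h.

k ≈ 8.66 h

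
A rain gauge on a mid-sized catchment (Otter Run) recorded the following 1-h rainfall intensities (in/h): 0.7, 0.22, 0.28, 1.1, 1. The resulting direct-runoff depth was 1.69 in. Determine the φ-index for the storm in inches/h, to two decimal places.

φ ≈ 0.37 in/h

Only the 3 blocks with intensity above φ contribute runoff: 0.7, 1.1, 1 in/h.
Σ(I−φ)·Δt = d  ⇒  (0.7+1.1+1 − 3φ)·1 = 1.69
φ = (2.800 − 1.69/1) / 3 = 0.37 in/h.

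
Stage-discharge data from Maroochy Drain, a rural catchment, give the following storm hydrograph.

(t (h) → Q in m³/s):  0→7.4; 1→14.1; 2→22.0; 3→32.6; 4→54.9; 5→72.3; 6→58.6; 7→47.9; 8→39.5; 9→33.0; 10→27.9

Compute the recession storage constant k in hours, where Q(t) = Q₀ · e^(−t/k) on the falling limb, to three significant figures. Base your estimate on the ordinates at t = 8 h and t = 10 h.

k ≈ 5.75 h

On the falling limb, Q drops from 39.5 to 27.9 m³/s between t = 8 h and t = 10 h (Δt = 2 h).
k = −Δt / ln(Q₂/Q₁) = −2 / ln(27.9/39.5) = 5.75 h.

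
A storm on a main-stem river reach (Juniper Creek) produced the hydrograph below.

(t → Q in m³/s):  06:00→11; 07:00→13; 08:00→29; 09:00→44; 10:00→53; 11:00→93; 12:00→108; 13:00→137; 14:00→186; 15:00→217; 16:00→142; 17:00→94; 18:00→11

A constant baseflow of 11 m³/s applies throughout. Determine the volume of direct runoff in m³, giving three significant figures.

Direct-runoff ordinates (Q − Q_b): 0.0, 2.0, 18.0, 33.0, 42.0, 82.0, 97.0, 126.0, 175.0, 206.0, 131.0, 83.0, 0.0 m³/s.
ΣQ_DR = 995.0 m³/s.
With Δt = 1 h = 3600 s, V = ΣQ_DR · Δt = 995.0 × 3600 = 3.58 × 10^6 m³.

V ≈ 3.58 × 10^6 m³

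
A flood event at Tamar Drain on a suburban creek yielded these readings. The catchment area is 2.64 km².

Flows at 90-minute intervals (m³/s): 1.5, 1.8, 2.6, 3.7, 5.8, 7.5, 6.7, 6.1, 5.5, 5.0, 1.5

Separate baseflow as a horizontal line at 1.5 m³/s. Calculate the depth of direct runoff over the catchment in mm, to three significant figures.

d ≈ 63.8 mm

Direct runoff: 0.0, 0.3, 1.1, 2.2, 4.3, 6.0, 5.2, 4.6, 4.0, 3.5, 0.0 m³/s; ΣQ_DR = 31.20 m³/s.
V = ΣQ_DR · Δt = 31.20 × 5400 s = 1.685 × 10^5 m³.
Over A = 2.64 km², depth = V / A = 63.8 mm.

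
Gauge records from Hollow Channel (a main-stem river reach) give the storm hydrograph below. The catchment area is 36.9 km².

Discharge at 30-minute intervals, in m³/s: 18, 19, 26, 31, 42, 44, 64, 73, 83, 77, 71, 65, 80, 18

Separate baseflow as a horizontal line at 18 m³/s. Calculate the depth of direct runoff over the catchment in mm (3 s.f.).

Direct runoff: 0.0, 1.0, 8.0, 13.0, 24.0, 26.0, 46.0, 55.0, 65.0, 59.0, 53.0, 47.0, 62.0, 0.0 m³/s; ΣQ_DR = 459.0 m³/s.
V = ΣQ_DR · Δt = 459.0 × 1800 s = 8.262 × 10^5 m³.
Over A = 36.9 km², depth = V / A = 22.4 mm.

d ≈ 22.4 mm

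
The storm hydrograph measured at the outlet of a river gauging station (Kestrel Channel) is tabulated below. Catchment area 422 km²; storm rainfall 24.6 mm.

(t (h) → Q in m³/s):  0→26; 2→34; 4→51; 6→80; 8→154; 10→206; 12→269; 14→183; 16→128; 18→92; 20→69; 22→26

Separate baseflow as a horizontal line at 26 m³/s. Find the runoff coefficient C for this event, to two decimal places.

ΣQ_DR = 1006 m³/s; V = ΣQ_DR·Δt = 7.243 × 10^6 m³.
Runoff depth d = V / A = 17.16 mm.
C = d / P = 17.16 / 24.6 = 0.70.

C ≈ 0.70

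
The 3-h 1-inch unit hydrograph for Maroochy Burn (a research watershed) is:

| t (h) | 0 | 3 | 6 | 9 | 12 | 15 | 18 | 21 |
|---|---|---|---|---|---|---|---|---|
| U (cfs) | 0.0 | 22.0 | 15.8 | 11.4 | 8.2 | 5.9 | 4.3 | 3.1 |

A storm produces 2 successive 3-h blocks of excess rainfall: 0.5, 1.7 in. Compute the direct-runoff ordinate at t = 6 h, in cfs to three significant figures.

Q ≈ 45.3 cfs

By discrete convolution, Q_j = Σ (P_i / 1 in) · U_{j−i}.
At t = 6 h (j=2): Q = (0.5/1)·15.8 + (1.7/1)·22.0 = 45.3 cfs.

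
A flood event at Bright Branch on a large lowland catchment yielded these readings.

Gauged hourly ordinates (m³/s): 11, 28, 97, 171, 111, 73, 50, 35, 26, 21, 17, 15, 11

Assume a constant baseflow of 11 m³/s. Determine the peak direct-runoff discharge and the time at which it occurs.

Q_p = 160.0 m³/s at t = 3 h

Subtracting baseflow gives direct-runoff ordinates: 0.0, 17.0, 86.0, 160.0, 100.0, 62.0, 39.0, 24.0, 15.0, 10.0, 6.0, 4.0, 0.0 m³/s.
The maximum is 160.0 m³/s, occurring at the reading for t = 3 h.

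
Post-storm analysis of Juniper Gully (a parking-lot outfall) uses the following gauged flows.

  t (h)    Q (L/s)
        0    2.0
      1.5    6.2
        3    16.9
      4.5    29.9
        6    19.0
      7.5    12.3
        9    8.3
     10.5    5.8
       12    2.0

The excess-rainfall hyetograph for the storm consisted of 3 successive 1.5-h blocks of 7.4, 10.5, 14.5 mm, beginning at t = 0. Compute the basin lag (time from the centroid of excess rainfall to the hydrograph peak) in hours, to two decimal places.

t_L ≈ 1.92 h

Centroid of excess rainfall: t_c = Σ P_i·t̄_i / ΣP_i = 2.5787 h (block centres at 0.75, 2.25, 3.75 h).
Hydrograph peak occurs at t = 4.5 h, so basin lag t_L = 4.5 − 2.5787 = 1.92 h.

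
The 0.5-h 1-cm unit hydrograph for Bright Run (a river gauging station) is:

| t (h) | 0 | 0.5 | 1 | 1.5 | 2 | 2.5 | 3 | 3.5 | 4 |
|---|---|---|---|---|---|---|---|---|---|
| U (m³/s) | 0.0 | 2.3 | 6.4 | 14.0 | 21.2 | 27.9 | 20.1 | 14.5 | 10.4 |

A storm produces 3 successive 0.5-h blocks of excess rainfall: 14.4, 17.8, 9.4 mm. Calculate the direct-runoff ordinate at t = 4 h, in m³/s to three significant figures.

By discrete convolution, Q_j = Σ (P_i / 10 mm) · U_{j−i}.
At t = 4 h (j=8): Q = (14.4/10)·10.4 + (17.8/10)·14.5 + (9.4/10)·20.1 = 59.7 m³/s.

Q ≈ 59.7 m³/s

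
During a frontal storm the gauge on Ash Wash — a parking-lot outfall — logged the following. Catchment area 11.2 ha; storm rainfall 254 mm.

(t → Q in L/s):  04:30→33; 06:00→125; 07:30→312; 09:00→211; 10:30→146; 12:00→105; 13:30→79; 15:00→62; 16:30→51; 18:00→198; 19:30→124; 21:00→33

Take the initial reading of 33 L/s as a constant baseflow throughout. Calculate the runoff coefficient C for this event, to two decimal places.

ΣQ_DR = 1083 L/s; V = ΣQ_DR·Δt = 5.848 × 10^6 L.
Runoff depth d = V / A = 52.22 mm.
C = d / P = 52.22 / 254 = 0.21.

C ≈ 0.21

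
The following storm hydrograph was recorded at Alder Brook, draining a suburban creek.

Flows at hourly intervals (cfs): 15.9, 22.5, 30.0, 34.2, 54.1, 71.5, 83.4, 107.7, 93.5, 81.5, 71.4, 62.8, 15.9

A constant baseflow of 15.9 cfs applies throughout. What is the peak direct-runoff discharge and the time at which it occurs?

Subtracting baseflow gives direct-runoff ordinates: 0.0, 6.6, 14.1, 18.3, 38.2, 55.6, 67.5, 91.8, 77.6, 65.6, 55.5, 46.9, 0.0 cfs.
The maximum is 91.8 cfs, occurring at the reading for t = 7 h.

Q_p = 91.8 cfs at t = 7 h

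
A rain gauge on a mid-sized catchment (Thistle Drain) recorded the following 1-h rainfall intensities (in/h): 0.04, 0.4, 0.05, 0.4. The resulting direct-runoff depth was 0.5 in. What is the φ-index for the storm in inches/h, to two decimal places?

Only the 2 blocks with intensity above φ contribute runoff: 0.4, 0.4 in/h.
Σ(I−φ)·Δt = d  ⇒  (0.4+0.4 − 2φ)·1 = 0.5
φ = (0.8000 − 0.5/1) / 2 = 0.15 in/h.

φ ≈ 0.15 in/h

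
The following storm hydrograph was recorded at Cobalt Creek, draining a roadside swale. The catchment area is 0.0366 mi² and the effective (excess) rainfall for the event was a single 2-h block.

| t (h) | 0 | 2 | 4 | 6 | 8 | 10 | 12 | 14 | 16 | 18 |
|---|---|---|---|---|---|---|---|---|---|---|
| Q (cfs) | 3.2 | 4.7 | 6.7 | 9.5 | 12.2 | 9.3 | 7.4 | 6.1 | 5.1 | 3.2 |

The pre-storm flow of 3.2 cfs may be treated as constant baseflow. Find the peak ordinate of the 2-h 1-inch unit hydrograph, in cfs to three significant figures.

U_p ≈ 3.00 cfs

Direct runoff: 0.0, 1.5, 3.5, 6.3, 9.0, 6.1, 4.2, 2.9, 1.9, 0.0 cfs; ΣQ_DR = 35.40 cfs, peak = 9.0 cfs.
Runoff depth d = ΣQ_DR·Δt / A = 35.40 × 7200 / (0.0366 mi²) = 2.998 in.
The 1-inch UH is the DRH scaled by (1 in)/d, so U_p = 9.0 × 1/2.998 = 3.00 cfs.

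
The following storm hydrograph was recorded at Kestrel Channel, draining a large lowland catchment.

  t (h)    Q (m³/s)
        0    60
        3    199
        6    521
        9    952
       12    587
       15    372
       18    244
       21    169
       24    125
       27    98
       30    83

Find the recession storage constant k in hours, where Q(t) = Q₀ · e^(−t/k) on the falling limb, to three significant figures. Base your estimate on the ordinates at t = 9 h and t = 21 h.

On the falling limb, Q drops from 952 to 169 m³/s between t = 9 h and t = 21 h (Δt = 12 h).
k = −Δt / ln(Q₂/Q₁) = −12 / ln(169/952) = 6.94 h.

k ≈ 6.94 h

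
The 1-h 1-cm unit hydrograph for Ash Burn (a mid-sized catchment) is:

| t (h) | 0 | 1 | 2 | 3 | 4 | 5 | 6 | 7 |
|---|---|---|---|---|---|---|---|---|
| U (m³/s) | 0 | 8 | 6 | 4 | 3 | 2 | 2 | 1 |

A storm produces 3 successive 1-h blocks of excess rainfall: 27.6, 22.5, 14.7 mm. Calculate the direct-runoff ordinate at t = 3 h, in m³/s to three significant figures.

Q ≈ 36.3 m³/s

By discrete convolution, Q_j = Σ (P_i / 10 mm) · U_{j−i}.
At t = 3 h (j=3): Q = (27.6/10)·4 + (22.5/10)·6 + (14.7/10)·8 = 36.3 m³/s.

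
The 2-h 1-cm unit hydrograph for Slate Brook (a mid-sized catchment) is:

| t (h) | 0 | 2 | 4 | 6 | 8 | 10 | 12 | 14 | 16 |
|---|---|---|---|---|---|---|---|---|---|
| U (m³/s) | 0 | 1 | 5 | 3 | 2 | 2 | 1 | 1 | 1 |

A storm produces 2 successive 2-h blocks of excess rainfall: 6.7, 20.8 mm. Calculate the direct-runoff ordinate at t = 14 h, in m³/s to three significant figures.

By discrete convolution, Q_j = Σ (P_i / 10 mm) · U_{j−i}.
At t = 14 h (j=7): Q = (6.7/10)·1 + (20.8/10)·1 = 2.75 m³/s.

Q ≈ 2.75 m³/s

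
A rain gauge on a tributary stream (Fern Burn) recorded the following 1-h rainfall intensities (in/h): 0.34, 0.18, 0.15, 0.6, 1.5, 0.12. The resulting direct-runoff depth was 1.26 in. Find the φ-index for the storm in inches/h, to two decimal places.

Only the 2 blocks with intensity above φ contribute runoff: 0.6, 1.5 in/h.
Σ(I−φ)·Δt = d  ⇒  (0.6+1.5 − 2φ)·1 = 1.26
φ = (2.100 − 1.26/1) / 2 = 0.42 in/h.

φ ≈ 0.42 in/h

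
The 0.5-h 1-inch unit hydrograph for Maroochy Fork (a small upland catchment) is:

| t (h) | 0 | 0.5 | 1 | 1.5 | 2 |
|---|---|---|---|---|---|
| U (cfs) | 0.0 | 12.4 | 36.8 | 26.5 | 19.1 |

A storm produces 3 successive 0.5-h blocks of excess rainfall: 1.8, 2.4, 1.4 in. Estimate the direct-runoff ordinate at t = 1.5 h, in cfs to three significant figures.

By discrete convolution, Q_j = Σ (P_i / 1 in) · U_{j−i}.
At t = 1.5 h (j=3): Q = (1.8/1)·26.5 + (2.4/1)·36.8 + (1.4/1)·12.4 = 153 cfs.

Q ≈ 153 cfs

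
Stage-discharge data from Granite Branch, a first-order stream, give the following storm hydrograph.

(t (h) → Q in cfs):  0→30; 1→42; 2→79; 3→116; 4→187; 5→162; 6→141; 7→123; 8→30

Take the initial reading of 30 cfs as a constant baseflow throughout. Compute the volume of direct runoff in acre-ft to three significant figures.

Direct-runoff ordinates (Q − Q_b): 0.0, 12.0, 49.0, 86.0, 157.0, 132.0, 111.0, 93.0, 0.0 cfs.
ΣQ_DR = 640.0 cfs.
With Δt = 1 h = 3600 s, V = ΣQ_DR · Δt = 640.0 × 3600 = 2.30 × 10^6 ft³ = 52.9 acre-ft.

V ≈ 52.9 acre-ft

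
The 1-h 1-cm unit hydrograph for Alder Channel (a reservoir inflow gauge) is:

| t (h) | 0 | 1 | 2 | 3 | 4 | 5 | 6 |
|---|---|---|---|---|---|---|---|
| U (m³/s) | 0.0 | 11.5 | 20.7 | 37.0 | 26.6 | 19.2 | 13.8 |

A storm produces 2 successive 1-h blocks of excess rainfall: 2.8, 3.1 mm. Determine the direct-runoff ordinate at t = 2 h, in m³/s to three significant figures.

By discrete convolution, Q_j = Σ (P_i / 10 mm) · U_{j−i}.
At t = 2 h (j=2): Q = (2.8/10)·20.7 + (3.1/10)·11.5 = 9.36 m³/s.

Q ≈ 9.36 m³/s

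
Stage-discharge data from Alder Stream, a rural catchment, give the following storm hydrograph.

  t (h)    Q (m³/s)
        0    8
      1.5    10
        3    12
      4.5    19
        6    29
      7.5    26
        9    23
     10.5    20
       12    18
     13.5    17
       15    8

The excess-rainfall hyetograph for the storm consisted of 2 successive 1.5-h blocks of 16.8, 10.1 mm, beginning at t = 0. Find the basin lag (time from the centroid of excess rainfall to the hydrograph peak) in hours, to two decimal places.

t_L ≈ 4.69 h

Centroid of excess rainfall: t_c = Σ P_i·t̄_i / ΣP_i = 1.3132 h (block centres at 0.75, 2.25 h).
Hydrograph peak occurs at t = 6 h, so basin lag t_L = 6 − 1.3132 = 4.69 h.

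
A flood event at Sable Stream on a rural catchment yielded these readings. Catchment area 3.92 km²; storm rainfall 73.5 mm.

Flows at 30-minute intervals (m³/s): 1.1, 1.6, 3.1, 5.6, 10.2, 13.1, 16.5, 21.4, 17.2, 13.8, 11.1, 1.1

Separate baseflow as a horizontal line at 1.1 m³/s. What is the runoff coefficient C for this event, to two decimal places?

ΣQ_DR = 102.6 m³/s; V = ΣQ_DR·Δt = 1.847 × 10^5 m³.
Runoff depth d = V / A = 47.11 mm.
C = d / P = 47.11 / 73.5 = 0.64.

C ≈ 0.64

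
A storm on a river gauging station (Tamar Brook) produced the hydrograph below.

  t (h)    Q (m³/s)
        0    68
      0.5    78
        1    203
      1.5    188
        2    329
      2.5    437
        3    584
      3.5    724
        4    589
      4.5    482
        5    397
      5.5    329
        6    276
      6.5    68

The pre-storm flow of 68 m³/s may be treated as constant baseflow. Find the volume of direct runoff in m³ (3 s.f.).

Direct-runoff ordinates (Q − Q_b): 0.0, 10.0, 135.0, 120.0, 261.0, 369.0, 516.0, 656.0, 521.0, 414.0, 329.0, 261.0, 208.0, 0.0 m³/s.
ΣQ_DR = 3800 m³/s.
With Δt = 0.5 h = 1800 s, V = ΣQ_DR · Δt = 3800 × 1800 = 6.84 × 10^6 m³.

V ≈ 6.84 × 10^6 m³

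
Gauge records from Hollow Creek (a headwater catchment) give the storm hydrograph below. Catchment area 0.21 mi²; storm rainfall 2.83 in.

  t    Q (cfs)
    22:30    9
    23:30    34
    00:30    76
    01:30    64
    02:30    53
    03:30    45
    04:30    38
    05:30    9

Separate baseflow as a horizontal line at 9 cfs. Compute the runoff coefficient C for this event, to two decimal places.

ΣQ_DR = 256.0 cfs; V = ΣQ_DR·Δt = 9.216 × 10^5 ft³.
Runoff depth d = V / A = 1.889 in.
C = d / P = 1.889 / 2.83 = 0.67.

C ≈ 0.67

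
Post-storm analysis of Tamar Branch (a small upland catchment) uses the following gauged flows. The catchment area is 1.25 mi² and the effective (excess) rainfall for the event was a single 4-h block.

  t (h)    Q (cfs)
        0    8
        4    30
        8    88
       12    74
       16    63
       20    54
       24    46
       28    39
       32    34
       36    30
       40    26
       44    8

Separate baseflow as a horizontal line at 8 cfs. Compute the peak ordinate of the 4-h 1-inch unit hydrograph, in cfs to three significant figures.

Direct runoff: 0.0, 22.0, 80.0, 66.0, 55.0, 46.0, 38.0, 31.0, 26.0, 22.0, 18.0, 0.0 cfs; ΣQ_DR = 404.0 cfs, peak = 80.0 cfs.
Runoff depth d = ΣQ_DR·Δt / A = 404.0 × 14400 / (1.25 mi²) = 2.003 in.
The 1-inch UH is the DRH scaled by (1 in)/d, so U_p = 80.0 × 1/2.003 = 39.9 cfs.

U_p ≈ 39.9 cfs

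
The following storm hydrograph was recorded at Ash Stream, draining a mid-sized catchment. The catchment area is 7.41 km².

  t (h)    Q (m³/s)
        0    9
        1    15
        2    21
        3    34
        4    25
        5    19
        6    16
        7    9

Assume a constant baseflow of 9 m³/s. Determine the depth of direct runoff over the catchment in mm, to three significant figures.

d ≈ 36.9 mm

Direct runoff: 0.0, 6.0, 12.0, 25.0, 16.0, 10.0, 7.0, 0.0 m³/s; ΣQ_DR = 76.00 m³/s.
V = ΣQ_DR · Δt = 76.00 × 3600 s = 2.736 × 10^5 m³.
Over A = 7.41 km², depth = V / A = 36.9 mm.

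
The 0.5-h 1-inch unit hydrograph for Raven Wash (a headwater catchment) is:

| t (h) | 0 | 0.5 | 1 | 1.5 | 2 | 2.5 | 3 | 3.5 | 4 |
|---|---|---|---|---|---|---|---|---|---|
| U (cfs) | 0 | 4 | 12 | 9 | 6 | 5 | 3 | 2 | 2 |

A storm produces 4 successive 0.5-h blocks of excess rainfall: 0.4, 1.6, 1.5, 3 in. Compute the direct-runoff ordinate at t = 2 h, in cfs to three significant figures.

Q ≈ 46.8 cfs

By discrete convolution, Q_j = Σ (P_i / 1 in) · U_{j−i}.
At t = 2 h (j=4): Q = (0.4/1)·6 + (1.6/1)·9 + (1.5/1)·12 + (3/1)·4 = 46.8 cfs.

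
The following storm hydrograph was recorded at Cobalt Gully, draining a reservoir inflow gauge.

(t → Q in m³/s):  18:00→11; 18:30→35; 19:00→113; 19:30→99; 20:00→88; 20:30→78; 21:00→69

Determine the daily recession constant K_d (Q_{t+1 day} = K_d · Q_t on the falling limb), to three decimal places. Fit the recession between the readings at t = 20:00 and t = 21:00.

Between t = 20:00 and t = 21:00 the flow falls from 88 to 69 m³/s over 2×0.5 h = 1 h.
Per-interval ratio K = (69/88)^(1/2) = 0.8855; K_d = K^(24/0.5) = 0.003.

K_d ≈ 0.003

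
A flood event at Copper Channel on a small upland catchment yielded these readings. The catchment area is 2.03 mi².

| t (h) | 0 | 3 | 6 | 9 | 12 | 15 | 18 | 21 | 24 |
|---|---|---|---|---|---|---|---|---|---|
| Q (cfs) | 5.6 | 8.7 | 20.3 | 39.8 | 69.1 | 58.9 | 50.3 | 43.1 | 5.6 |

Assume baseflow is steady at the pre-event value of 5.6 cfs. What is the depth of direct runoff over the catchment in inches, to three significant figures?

Direct runoff: 0.0, 3.1, 14.7, 34.2, 63.5, 53.3, 44.7, 37.5, 0.0 cfs; ΣQ_DR = 251.0 cfs.
V = ΣQ_DR · Δt = 251.0 × 10800 s = 2.711 × 10^6 ft³.
Over A = 2.03 mi², depth = V / A = 0.575 in.

d ≈ 0.575 in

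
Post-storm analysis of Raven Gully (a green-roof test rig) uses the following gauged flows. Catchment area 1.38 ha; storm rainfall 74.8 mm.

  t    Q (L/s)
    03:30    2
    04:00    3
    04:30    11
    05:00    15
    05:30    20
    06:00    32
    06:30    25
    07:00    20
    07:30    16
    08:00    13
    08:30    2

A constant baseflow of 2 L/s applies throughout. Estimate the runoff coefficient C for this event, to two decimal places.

ΣQ_DR = 137.0 L/s; V = ΣQ_DR·Δt = 2.466 × 10^5 L.
Runoff depth d = V / A = 17.87 mm.
C = d / P = 17.87 / 74.8 = 0.24.

C ≈ 0.24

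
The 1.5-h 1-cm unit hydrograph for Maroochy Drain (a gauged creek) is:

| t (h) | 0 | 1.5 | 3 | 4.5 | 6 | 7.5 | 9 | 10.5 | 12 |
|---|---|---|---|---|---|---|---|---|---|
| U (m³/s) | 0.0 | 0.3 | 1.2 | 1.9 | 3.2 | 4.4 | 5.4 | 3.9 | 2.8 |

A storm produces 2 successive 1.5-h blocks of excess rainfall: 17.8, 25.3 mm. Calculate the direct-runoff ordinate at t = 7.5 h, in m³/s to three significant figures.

By discrete convolution, Q_j = Σ (P_i / 10 mm) · U_{j−i}.
At t = 7.5 h (j=5): Q = (17.8/10)·4.4 + (25.3/10)·3.2 = 15.9 m³/s.

Q ≈ 15.9 m³/s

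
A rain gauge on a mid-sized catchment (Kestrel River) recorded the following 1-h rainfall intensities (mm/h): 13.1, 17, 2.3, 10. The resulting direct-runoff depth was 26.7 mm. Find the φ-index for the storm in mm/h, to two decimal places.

φ ≈ 4.47 mm/h

Only the 3 blocks with intensity above φ contribute runoff: 13.1, 17, 10 mm/h.
Σ(I−φ)·Δt = d  ⇒  (13.1+17+10 − 3φ)·1 = 26.7
φ = (40.10 − 26.7/1) / 3 = 4.47 mm/h.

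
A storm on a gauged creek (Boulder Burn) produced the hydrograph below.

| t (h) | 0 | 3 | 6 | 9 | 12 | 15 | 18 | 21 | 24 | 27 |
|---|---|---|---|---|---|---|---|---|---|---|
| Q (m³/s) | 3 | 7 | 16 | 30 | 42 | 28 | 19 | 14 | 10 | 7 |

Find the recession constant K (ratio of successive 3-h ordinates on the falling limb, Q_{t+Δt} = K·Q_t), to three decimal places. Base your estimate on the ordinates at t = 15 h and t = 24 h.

Using the recession-limb readings at t = 15 h and t = 24 h: Q falls from 28 to 10 m³/s over 3 intervals.
K = (Q₂/Q₁)^(1/3) = (10/28)^(1/3) = 0.709.

K ≈ 0.709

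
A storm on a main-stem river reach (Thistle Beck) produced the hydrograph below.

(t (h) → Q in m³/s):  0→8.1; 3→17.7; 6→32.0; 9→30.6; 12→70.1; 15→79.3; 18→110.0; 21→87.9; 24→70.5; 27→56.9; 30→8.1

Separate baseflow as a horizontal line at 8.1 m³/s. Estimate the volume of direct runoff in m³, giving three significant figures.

Direct-runoff ordinates (Q − Q_b): 0.0, 9.6, 23.9, 22.5, 62.0, 71.2, 101.9, 79.8, 62.4, 48.8, 0.0 m³/s.
ΣQ_DR = 482.1 m³/s.
With Δt = 3 h = 10800 s, V = ΣQ_DR · Δt = 482.1 × 10800 = 5.21 × 10^6 m³.

V ≈ 5.21 × 10^6 m³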